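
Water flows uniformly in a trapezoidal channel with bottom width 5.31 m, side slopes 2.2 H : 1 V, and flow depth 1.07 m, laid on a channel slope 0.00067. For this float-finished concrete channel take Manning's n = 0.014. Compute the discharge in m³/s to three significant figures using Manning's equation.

12.9 m³/s

A = (b + z·y)·y = (5.31 + 2.2×1.07)×1.07 = 8.200 m²
P = b + 2y√(1+z²) = 5.31 + 2×1.07×√(1+2.2²) = 10.48 m
R = A/P = 8.200/10.48 = 0.7824 m
Q = (1/n)·A·R^(2/3)·S^(1/2) = (1/0.014) × 8.200 × 0.7824^(2/3) × 0.00067^(1/2) = 12.87 m³/s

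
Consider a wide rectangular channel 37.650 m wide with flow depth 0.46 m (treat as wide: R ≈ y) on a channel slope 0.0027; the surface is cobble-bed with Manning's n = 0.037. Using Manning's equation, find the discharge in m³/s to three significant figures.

A = b·y = 37.650 × 0.46 = 17.32 m²
Wide channel: R ≈ y = 0.46 m
Q = (1/n)·A·R^(2/3)·S^(1/2) = (1/0.037) × 17.32 × 0.4600^(2/3) × 0.0027^(1/2) = 14.49 m³/s

14.5 m³/s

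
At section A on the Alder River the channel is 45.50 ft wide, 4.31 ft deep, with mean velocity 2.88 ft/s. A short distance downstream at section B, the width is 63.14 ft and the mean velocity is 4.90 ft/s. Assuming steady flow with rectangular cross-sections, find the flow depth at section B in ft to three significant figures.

1.83 ft

Q = A₁V₁ = (45.50×4.31) × 2.88 = 564.8 ft³/s
d₂ = Q/(b₂ V₂) = 564.8/(63.14×4.90) = 1.825 ft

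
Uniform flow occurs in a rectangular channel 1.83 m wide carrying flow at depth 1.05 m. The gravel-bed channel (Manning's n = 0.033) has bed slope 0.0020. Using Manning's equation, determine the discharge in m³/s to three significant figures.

A = b·y = 1.83 × 1.05 = 1.922 m²
P = b + 2y = 1.83 + 2×1.05 = 3.930 m
R = A/P = 1.922/3.930 = 0.4889 m
Q = (1/n)·A·R^(2/3)·S^(1/2) = (1/0.033) × 1.922 × 0.4889^(2/3) × 0.0020^(1/2) = 1.616 m³/s

1.62 m³/s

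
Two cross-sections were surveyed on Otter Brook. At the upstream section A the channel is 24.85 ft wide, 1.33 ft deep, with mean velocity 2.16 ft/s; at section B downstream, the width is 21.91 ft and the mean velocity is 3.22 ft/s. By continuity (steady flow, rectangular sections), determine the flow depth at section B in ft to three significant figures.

1.01 ft

Q = A₁V₁ = (24.85×1.33) × 2.16 = 71.39 ft³/s
d₂ = Q/(b₂ V₂) = 71.39/(21.91×3.22) = 1.012 ft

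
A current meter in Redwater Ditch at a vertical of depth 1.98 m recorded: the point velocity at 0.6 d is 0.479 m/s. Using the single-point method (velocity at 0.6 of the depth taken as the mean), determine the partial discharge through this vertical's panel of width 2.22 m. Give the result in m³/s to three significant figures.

v̄ = v₀.₆ = 0.479 m/s
q = v̄ × d × w = 0.4790 × 1.98 × 2.22 = 2.105 m³/s

2.11 m³/s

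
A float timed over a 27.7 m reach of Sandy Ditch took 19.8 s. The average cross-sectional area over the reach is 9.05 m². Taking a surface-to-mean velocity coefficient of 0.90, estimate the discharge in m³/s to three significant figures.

v_surface = L / t̄ = 27.7 / 19.8 = 1.399 m/s
v_mean = 0.90 × 1.399 = 1.259 m/s
Q = A × v_mean = 9.05 × 1.259 = 11.39 m³/s

11.4 m³/s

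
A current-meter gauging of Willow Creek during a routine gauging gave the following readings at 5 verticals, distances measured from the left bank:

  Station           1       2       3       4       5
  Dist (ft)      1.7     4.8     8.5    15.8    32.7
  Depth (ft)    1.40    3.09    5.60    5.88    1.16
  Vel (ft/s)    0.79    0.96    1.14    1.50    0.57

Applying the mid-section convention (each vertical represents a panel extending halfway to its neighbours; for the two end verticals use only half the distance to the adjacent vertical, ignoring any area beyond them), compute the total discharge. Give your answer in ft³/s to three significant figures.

w_1 = (4.8 − 1.7)/2 = 1.55 ft; q_1 = 0.79 × 1.40 × 1.55 = 1.714 ft³/s
w_2 = (8.5 − 1.7)/2 = 3.4 ft; q_2 = 0.96 × 3.09 × 3.4 = 10.09 ft³/s
w_3 = (15.8 − 4.8)/2 = 5.5 ft; q_3 = 1.14 × 5.60 × 5.5 = 35.11 ft³/s
w_4 = (32.7 − 8.5)/2 = 12.1 ft; q_4 = 1.50 × 5.88 × 12.1 = 106.7 ft³/s
w_5 = (32.7 − 15.8)/2 = 8.45 ft; q_5 = 0.57 × 1.16 × 8.45 = 5.587 ft³/s
Q = Σ qᵢ = 159.2 ft³/s

159 ft³/s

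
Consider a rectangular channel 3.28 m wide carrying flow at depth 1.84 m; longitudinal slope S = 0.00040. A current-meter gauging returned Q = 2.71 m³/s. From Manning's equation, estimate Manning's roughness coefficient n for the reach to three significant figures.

A = b·y = 3.28 × 1.84 = 6.035 m²
P = b + 2y = 3.28 + 2×1.84 = 6.960 m
R = A/P = 6.035/6.960 = 0.8671 m
n = (1/Q)·A·R^(2/3)·S^(1/2) = (1/2.71) × 6.035 × 0.9093 × 0.02000 = 0.04050

0.0405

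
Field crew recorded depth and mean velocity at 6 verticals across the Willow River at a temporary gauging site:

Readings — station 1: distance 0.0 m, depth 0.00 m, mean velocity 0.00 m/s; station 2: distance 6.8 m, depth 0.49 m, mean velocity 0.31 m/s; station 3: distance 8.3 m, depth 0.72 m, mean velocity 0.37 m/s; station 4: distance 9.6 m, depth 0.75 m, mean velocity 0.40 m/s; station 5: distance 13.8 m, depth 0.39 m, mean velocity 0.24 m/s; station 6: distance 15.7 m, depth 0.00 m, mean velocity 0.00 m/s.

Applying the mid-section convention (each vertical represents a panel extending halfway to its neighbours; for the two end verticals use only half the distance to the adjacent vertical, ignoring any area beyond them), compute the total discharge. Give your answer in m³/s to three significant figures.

2.11 m³/s

w_2 = (8.3 − 0.0)/2 = 4.15 m; q_2 = 0.31 × 0.49 × 4.15 = 0.6304 m³/s
w_3 = (9.6 − 6.8)/2 = 1.4 m; q_3 = 0.37 × 0.72 × 1.4 = 0.3730 m³/s
w_4 = (13.8 − 8.3)/2 = 2.75 m; q_4 = 0.40 × 0.75 × 2.75 = 0.8250 m³/s
w_5 = (15.7 − 9.6)/2 = 3.05 m; q_5 = 0.24 × 0.39 × 3.05 = 0.2855 m³/s
Stations 1, 6 contribute zero (depth or velocity is 0).
Q = Σ qᵢ = 2.114 m³/s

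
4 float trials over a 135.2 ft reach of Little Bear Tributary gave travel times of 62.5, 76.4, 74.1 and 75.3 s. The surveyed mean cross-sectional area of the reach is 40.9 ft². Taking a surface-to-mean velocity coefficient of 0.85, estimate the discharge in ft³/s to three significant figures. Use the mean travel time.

t̄ = (62.5 + 76.4 + 74.1 + 75.3) / 4 = 72.075 s
v_surface = L / t̄ = 135.2 / 72.075 = 1.876 ft/s
v_mean = 0.85 × 1.876 = 1.594 ft/s
Q = A × v_mean = 40.9 × 1.594 = 65.21 ft³/s

65.2 ft³/s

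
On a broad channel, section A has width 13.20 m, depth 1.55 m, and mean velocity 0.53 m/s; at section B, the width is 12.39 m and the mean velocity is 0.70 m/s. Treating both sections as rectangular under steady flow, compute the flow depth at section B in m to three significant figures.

1.25 m

Q = A₁V₁ = (13.20×1.55) × 0.53 = 10.84 m³/s
d₂ = Q/(b₂ V₂) = 10.84/(12.39×0.70) = 1.250 m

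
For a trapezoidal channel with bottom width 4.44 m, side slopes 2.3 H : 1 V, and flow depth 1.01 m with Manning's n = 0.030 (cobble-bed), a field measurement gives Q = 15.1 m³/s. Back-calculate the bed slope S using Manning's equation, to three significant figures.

A = (b + z·y)·y = (4.44 + 2.3×1.01)×1.01 = 6.831 m²
P = b + 2y√(1+z²) = 4.44 + 2×1.01×√(1+2.3²) = 9.506 m
R = A/P = 6.831/9.506 = 0.7185 m
S = (Q·n / (1·A·R^(2/3)))² = (15.1×0.030 / (1×6.831×0.8022))² = 0.006834

0.00683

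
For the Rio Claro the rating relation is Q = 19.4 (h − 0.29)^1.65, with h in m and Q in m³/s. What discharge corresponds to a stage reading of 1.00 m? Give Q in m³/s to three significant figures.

11.0 m³/s

Q = 19.4 × (1.00 − 0.29)^1.65 = 19.4 × 0.71^1.65 = 11.02 m³/s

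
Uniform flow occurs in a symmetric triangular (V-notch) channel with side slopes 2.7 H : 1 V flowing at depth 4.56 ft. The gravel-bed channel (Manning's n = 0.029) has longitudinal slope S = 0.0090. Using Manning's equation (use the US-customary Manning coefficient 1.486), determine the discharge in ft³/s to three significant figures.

453 ft³/s

A = z·y² = 2.7×4.56² = 56.14 ft²
P = 2y√(1+z²) = 2×4.56×√(1+2.7²) = 26.26 ft
R = A/P = 56.14/26.26 = 2.138 ft
Q = (1.486/n)·A·R^(2/3)·S^(1/2) = (1.486/0.029) × 56.14 × 2.138^(2/3) × 0.0090^(1/2) = 452.9 ft³/s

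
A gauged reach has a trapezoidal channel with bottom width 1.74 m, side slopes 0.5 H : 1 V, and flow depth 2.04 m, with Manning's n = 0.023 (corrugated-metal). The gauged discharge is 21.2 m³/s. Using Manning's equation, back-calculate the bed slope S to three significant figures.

A = (b + z·y)·y = (1.74 + 0.5×2.04)×2.04 = 5.630 m²
P = b + 2y√(1+z²) = 1.74 + 2×2.04×√(1+0.5²) = 6.302 m
R = A/P = 5.630/6.302 = 0.8935 m
S = (Q·n / (1·A·R^(2/3)))² = (21.2×0.023 / (1×5.630×0.9277))² = 0.008715

0.00871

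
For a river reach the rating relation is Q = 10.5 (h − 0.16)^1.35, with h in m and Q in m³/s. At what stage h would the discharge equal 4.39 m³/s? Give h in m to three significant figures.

0.684 m

h − h₀ = (Q/C)^(1/b) = (4.39/10.5)^(1/1.35) = 0.5242 m
h = 0.16 + 0.5242 = 0.6842 m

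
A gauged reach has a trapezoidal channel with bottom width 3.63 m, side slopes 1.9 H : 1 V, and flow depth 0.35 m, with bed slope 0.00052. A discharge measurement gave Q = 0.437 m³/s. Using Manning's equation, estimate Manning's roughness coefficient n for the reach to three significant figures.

A = (b + z·y)·y = (3.63 + 1.9×0.35)×0.35 = 1.503 m²
P = b + 2y√(1+z²) = 3.63 + 2×0.35×√(1+1.9²) = 5.133 m
R = A/P = 1.503/5.133 = 0.2929 m
n = (1/Q)·A·R^(2/3)·S^(1/2) = (1/0.437) × 1.503 × 0.4410 × 0.02280 = 0.03459

0.0346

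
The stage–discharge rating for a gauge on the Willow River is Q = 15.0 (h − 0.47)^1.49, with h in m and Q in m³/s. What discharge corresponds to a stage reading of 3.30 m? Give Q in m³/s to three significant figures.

70.7 m³/s

Q = 15.0 × (3.30 − 0.47)^1.49 = 15.0 × 2.83^1.49 = 70.67 m³/s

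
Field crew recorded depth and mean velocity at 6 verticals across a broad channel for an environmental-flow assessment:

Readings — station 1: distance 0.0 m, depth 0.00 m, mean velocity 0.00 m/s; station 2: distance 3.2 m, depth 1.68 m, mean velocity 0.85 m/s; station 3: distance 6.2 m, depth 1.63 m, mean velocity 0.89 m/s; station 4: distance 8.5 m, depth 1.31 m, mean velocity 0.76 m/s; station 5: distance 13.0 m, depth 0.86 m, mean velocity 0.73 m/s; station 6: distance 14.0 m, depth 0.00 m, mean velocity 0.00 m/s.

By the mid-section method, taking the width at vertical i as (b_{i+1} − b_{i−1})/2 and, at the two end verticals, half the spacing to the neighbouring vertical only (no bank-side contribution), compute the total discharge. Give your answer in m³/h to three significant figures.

w_2 = (6.2 − 0.0)/2 = 3.1 m; q_2 = 0.85 × 1.68 × 3.1 = 4.427 m³/s
w_3 = (8.5 − 3.2)/2 = 2.65 m; q_3 = 0.89 × 1.63 × 2.65 = 3.844 m³/s
w_4 = (13.0 − 6.2)/2 = 3.4 m; q_4 = 0.76 × 1.31 × 3.4 = 3.385 m³/s
w_5 = (14.0 − 8.5)/2 = 2.75 m; q_5 = 0.73 × 0.86 × 2.75 = 1.726 m³/s
Stations 1, 6 contribute zero (depth or velocity is 0).
Q = Σ qᵢ = 13.38 m³/s
= 13.38 × 3600 = 48180 m³/h

48200 m³/h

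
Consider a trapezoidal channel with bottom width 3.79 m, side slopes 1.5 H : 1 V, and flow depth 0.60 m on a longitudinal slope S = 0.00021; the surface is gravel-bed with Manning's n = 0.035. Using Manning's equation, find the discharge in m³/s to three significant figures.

0.707 m³/s

A = (b + z·y)·y = (3.79 + 1.5×0.60)×0.60 = 2.814 m²
P = b + 2y√(1+z²) = 3.79 + 2×0.60×√(1+1.5²) = 5.953 m
R = A/P = 2.814/5.953 = 0.4727 m
Q = (1/n)·A·R^(2/3)·S^(1/2) = (1/0.035) × 2.814 × 0.4727^(2/3) × 0.00021^(1/2) = 0.7070 m³/s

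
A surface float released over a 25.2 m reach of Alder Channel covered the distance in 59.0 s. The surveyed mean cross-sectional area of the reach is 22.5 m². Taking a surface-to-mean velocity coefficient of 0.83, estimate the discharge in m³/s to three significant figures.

7.98 m³/s

v_surface = L / t̄ = 25.2 / 59 = 0.4271 m/s
v_mean = 0.83 × 0.4271 = 0.3545 m/s
Q = A × v_mean = 22.5 × 0.3545 = 7.976 m³/s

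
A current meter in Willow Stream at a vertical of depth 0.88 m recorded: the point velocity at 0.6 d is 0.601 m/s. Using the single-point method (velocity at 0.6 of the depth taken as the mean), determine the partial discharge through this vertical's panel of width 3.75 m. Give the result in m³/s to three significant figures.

v̄ = v₀.₆ = 0.601 m/s
q = v̄ × d × w = 0.6010 × 0.88 × 3.75 = 1.983 m³/s

1.98 m³/s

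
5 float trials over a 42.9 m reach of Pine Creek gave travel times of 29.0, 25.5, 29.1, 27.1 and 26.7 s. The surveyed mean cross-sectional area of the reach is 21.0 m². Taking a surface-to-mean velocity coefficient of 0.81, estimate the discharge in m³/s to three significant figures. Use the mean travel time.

t̄ = (29.0 + 25.5 + 29.1 + 27.1 + 26.7) / 5 = 27.48 s
v_surface = L / t̄ = 42.9 / 27.48 = 1.561 m/s
v_mean = 0.81 × 1.561 = 1.265 m/s
Q = A × v_mean = 21.0 × 1.265 = 26.55 m³/s

26.6 m³/s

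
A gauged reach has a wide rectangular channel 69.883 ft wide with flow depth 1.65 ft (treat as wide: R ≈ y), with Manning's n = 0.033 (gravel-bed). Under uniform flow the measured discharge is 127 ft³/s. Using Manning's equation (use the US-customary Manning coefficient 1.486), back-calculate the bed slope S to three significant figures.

0.000307

A = b·y = 69.883 × 1.65 = 115.3 ft²
Wide channel: R ≈ y = 1.65 ft
S = (Q·n / (1.486·A·R^(2/3)))² = (127×0.033 / (1.486×115.3×1.396))² = 0.0003068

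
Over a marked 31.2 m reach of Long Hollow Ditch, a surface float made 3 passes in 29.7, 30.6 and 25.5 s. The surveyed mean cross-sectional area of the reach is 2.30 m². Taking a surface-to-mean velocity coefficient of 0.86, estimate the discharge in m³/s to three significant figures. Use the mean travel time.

t̄ = (29.7 + 30.6 + 25.5) / 3 = 28.6 s
v_surface = L / t̄ = 31.2 / 28.6 = 1.091 m/s
v_mean = 0.86 × 1.091 = 0.9382 m/s
Q = A × v_mean = 2.30 × 0.9382 = 2.158 m³/s

2.16 m³/s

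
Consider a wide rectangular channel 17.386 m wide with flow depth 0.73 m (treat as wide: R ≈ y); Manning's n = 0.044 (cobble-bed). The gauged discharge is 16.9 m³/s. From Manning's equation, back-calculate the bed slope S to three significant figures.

0.00522

A = b·y = 17.386 × 0.73 = 12.69 m²
Wide channel: R ≈ y = 0.73 m
S = (Q·n / (1·A·R^(2/3)))² = (16.9×0.044 / (1×12.69×0.8107))² = 0.005222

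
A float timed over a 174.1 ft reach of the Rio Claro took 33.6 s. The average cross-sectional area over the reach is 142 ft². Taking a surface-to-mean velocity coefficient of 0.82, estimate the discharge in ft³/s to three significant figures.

603 ft³/s

v_surface = L / t̄ = 174.1 / 33.6 = 5.182 ft/s
v_mean = 0.82 × 5.182 = 4.249 ft/s
Q = A × v_mean = 142 × 4.249 = 603.3 ft³/s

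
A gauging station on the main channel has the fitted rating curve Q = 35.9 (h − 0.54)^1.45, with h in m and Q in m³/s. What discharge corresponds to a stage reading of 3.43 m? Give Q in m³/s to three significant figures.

167 m³/s

Q = 35.9 × (3.43 − 0.54)^1.45 = 35.9 × 2.89^1.45 = 167.3 m³/s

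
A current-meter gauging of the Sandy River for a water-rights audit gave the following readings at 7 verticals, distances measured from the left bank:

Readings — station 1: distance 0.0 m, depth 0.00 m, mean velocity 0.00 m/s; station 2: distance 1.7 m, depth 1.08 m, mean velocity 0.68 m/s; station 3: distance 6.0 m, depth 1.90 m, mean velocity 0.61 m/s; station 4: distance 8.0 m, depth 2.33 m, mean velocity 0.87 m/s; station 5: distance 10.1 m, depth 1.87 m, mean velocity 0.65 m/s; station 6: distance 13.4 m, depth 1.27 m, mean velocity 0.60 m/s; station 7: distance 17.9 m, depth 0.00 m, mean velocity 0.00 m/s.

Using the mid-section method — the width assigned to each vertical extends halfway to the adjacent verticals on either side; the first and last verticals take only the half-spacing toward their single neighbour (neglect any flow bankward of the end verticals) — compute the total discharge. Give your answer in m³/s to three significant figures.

16.3 m³/s

w_2 = (6.0 − 0.0)/2 = 3 m; q_2 = 0.68 × 1.08 × 3 = 2.203 m³/s
w_3 = (8.0 − 1.7)/2 = 3.15 m; q_3 = 0.61 × 1.90 × 3.15 = 3.651 m³/s
w_4 = (10.1 − 6.0)/2 = 2.05 m; q_4 = 0.87 × 2.33 × 2.05 = 4.156 m³/s
w_5 = (13.4 − 8.0)/2 = 2.7 m; q_5 = 0.65 × 1.87 × 2.7 = 3.282 m³/s
w_6 = (17.9 − 10.1)/2 = 3.9 m; q_6 = 0.60 × 1.27 × 3.9 = 2.972 m³/s
Stations 1, 7 contribute zero (depth or velocity is 0).
Q = Σ qᵢ = 16.26 m³/s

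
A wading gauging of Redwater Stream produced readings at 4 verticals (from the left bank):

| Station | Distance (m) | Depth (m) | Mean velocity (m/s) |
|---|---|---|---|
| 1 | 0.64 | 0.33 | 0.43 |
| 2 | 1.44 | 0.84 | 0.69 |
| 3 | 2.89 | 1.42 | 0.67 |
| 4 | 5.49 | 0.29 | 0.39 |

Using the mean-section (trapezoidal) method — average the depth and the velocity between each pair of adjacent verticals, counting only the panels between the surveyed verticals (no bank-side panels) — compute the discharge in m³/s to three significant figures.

2.55 m³/s

Panel 1-2: Δb = 0.8 m, d̄ = (0.33+0.84)/2 = 0.585, v̄ = (0.43+0.69)/2 = 0.56 → q = 0.8×0.585×0.56 = 0.2621 m³/s
Panel 2-3: Δb = 1.45 m, d̄ = (0.84+1.42)/2 = 1.13, v̄ = (0.69+0.67)/2 = 0.68 → q = 1.45×1.13×0.68 = 1.114 m³/s
Panel 3-4: Δb = 2.6 m, d̄ = (1.42+0.29)/2 = 0.855, v̄ = (0.67+0.39)/2 = 0.53 → q = 2.6×0.855×0.53 = 1.178 m³/s
Q = Σ q = 2.554 m³/s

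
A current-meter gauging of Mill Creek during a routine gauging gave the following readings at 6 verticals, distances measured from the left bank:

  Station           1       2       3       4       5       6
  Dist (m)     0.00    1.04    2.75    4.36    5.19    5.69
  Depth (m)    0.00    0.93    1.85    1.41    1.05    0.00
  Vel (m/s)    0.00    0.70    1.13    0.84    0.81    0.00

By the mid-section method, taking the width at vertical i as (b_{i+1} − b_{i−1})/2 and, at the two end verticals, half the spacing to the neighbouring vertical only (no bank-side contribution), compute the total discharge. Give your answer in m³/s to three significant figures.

w_2 = (2.75 − 0.00)/2 = 1.375 m; q_2 = 0.70 × 0.93 × 1.375 = 0.8951 m³/s
w_3 = (4.36 − 1.04)/2 = 1.66 m; q_3 = 1.13 × 1.85 × 1.66 = 3.470 m³/s
w_4 = (5.19 − 2.75)/2 = 1.22 m; q_4 = 0.84 × 1.41 × 1.22 = 1.445 m³/s
w_5 = (5.69 − 4.36)/2 = 0.665 m; q_5 = 0.81 × 1.05 × 0.665 = 0.5656 m³/s
Stations 1, 6 contribute zero (depth or velocity is 0).
Q = Σ qᵢ = 6.376 m³/s

6.38 m³/s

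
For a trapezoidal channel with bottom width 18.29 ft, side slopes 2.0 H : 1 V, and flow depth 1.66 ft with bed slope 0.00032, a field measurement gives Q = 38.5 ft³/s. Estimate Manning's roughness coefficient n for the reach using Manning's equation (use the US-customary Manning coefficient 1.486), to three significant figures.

A = (b + z·y)·y = (18.29 + 2.0×1.66)×1.66 = 35.87 ft²
P = b + 2y√(1+z²) = 18.29 + 2×1.66×√(1+2.0²) = 25.71 ft
R = A/P = 35.87/25.71 = 1.395 ft
n = (1.486/Q)·A·R^(2/3)·S^(1/2) = (1.486/38.5) × 35.87 × 1.249 × 0.01789 = 0.03092

0.0309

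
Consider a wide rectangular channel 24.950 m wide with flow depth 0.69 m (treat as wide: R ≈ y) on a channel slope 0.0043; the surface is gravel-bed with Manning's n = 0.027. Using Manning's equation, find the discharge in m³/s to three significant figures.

32.6 m³/s

A = b·y = 24.950 × 0.69 = 17.22 m²
Wide channel: R ≈ y = 0.69 m
Q = (1/n)·A·R^(2/3)·S^(1/2) = (1/0.027) × 17.22 × 0.6900^(2/3) × 0.0043^(1/2) = 32.65 m³/s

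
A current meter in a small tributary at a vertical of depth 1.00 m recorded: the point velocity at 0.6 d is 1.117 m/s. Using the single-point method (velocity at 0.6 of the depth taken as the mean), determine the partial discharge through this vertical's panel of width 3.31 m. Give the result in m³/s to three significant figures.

v̄ = v₀.₆ = 1.117 m/s
q = v̄ × d × w = 1.117 × 1.00 × 3.31 = 3.697 m³/s

3.70 m³/s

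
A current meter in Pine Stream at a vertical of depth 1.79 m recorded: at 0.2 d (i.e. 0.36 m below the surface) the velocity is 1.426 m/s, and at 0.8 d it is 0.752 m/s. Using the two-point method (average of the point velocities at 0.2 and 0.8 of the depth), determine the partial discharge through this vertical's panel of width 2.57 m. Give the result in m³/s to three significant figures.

5.01 m³/s

v̄ = (1.426 + 0.752) / 2 = 1.089 m/s
q = v̄ × d × w = 1.089 × 1.79 × 2.57 = 5.010 m³/s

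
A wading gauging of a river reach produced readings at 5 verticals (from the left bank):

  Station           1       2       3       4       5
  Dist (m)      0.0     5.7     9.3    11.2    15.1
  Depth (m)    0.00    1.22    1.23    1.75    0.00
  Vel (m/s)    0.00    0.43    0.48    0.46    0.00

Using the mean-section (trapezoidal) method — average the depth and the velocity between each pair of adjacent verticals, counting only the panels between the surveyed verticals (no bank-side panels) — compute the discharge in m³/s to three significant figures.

4.87 m³/s

Panel 1-2: Δb = 5.7 m, d̄ = (0.00+1.22)/2 = 0.61, v̄ = (0.00+0.43)/2 = 0.215 → q = 5.7×0.61×0.215 = 0.7476 m³/s
Panel 2-3: Δb = 3.6 m, d̄ = (1.22+1.23)/2 = 1.225, v̄ = (0.43+0.48)/2 = 0.455 → q = 3.6×1.225×0.455 = 2.007 m³/s
Panel 3-4: Δb = 1.9 m, d̄ = (1.23+1.75)/2 = 1.49, v̄ = (0.48+0.46)/2 = 0.47 → q = 1.9×1.49×0.47 = 1.331 m³/s
Panel 4-5: Δb = 3.9 m, d̄ = (1.75+0.00)/2 = 0.875, v̄ = (0.46+0.00)/2 = 0.23 → q = 3.9×0.875×0.23 = 0.7849 m³/s
Q = Σ q = 4.870 m³/s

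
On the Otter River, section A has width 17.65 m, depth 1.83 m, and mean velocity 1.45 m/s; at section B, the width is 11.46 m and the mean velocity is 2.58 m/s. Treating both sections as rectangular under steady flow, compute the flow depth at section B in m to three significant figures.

1.58 m

Q = A₁V₁ = (17.65×1.83) × 1.45 = 46.83 m³/s
d₂ = Q/(b₂ V₂) = 46.83/(11.46×2.58) = 1.584 m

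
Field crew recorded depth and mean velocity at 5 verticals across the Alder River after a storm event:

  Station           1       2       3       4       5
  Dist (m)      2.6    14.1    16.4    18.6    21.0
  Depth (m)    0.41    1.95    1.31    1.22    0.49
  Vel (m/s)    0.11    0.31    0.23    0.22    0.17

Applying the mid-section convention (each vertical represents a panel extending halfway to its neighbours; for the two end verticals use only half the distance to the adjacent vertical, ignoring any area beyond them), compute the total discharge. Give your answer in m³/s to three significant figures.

w_1 = (14.1 − 2.6)/2 = 5.75 m; q_1 = 0.11 × 0.41 × 5.75 = 0.2593 m³/s
w_2 = (16.4 − 2.6)/2 = 6.9 m; q_2 = 0.31 × 1.95 × 6.9 = 4.171 m³/s
w_3 = (18.6 − 14.1)/2 = 2.25 m; q_3 = 0.23 × 1.31 × 2.25 = 0.6779 m³/s
w_4 = (21.0 − 16.4)/2 = 2.3 m; q_4 = 0.22 × 1.22 × 2.3 = 0.6173 m³/s
w_5 = (21.0 − 18.6)/2 = 1.2 m; q_5 = 0.17 × 0.49 × 1.2 = 0.09996 m³/s
Q = Σ qᵢ = 5.826 m³/s

5.83 m³/s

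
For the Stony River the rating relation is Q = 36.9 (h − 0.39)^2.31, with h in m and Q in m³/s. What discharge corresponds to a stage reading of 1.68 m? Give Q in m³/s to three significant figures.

Q = 36.9 × (1.68 − 0.39)^2.31 = 36.9 × 1.29^2.31 = 66.45 m³/s

66.4 m³/s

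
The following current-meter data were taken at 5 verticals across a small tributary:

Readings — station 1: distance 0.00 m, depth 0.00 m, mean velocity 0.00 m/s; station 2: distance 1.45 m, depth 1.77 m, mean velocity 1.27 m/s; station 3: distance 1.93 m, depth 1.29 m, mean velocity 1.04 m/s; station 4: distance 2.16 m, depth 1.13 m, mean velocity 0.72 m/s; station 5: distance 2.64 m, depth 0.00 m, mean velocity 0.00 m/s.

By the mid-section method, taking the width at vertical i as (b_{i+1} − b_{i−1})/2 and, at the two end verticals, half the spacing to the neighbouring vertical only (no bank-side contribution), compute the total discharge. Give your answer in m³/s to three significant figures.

2.93 m³/s

w_2 = (1.93 − 0.00)/2 = 0.965 m; q_2 = 1.27 × 1.77 × 0.965 = 2.169 m³/s
w_3 = (2.16 − 1.45)/2 = 0.355 m; q_3 = 1.04 × 1.29 × 0.355 = 0.4763 m³/s
w_4 = (2.64 − 1.93)/2 = 0.355 m; q_4 = 0.72 × 1.13 × 0.355 = 0.2888 m³/s
Stations 1, 5 contribute zero (depth or velocity is 0).
Q = Σ qᵢ = 2.934 m³/s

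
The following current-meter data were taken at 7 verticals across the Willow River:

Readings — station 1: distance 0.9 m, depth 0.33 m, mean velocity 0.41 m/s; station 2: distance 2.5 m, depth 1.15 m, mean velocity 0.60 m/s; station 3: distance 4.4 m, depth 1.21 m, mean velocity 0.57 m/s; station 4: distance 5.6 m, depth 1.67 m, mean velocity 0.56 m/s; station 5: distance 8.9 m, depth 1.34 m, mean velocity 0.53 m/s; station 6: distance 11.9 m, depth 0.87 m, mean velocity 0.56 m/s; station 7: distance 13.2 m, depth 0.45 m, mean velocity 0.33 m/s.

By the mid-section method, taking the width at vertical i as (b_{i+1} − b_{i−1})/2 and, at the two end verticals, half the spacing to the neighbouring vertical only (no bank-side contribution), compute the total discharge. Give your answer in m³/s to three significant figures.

7.87 m³/s

w_1 = (2.5 − 0.9)/2 = 0.8 m; q_1 = 0.41 × 0.33 × 0.8 = 0.1082 m³/s
w_2 = (4.4 − 0.9)/2 = 1.75 m; q_2 = 0.60 × 1.15 × 1.75 = 1.208 m³/s
w_3 = (5.6 − 2.5)/2 = 1.55 m; q_3 = 0.57 × 1.21 × 1.55 = 1.069 m³/s
w_4 = (8.9 − 4.4)/2 = 2.25 m; q_4 = 0.56 × 1.67 × 2.25 = 2.104 m³/s
w_5 = (11.9 − 5.6)/2 = 3.15 m; q_5 = 0.53 × 1.34 × 3.15 = 2.237 m³/s
w_6 = (13.2 − 8.9)/2 = 2.15 m; q_6 = 0.56 × 0.87 × 2.15 = 1.047 m³/s
w_7 = (13.2 − 11.9)/2 = 0.65 m; q_7 = 0.33 × 0.45 × 0.65 = 0.09653 m³/s
Q = Σ qᵢ = 7.870 m³/s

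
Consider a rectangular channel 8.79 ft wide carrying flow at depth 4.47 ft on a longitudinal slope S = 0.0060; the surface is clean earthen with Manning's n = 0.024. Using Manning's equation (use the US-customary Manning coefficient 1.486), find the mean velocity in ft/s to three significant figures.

8.15 ft/s

A = b·y = 8.79 × 4.47 = 39.29 ft²
P = b + 2y = 8.79 + 2×4.47 = 17.73 ft
R = A/P = 39.29/17.73 = 2.216 ft
Q = (1.486/n)·A·R^(2/3)·S^(1/2) = (1.486/0.024) × 39.29 × 2.216^(2/3) × 0.0060^(1/2) = 320.3 ft³/s
V = Q/A = 320.3/39.29 = 8.152 ft/s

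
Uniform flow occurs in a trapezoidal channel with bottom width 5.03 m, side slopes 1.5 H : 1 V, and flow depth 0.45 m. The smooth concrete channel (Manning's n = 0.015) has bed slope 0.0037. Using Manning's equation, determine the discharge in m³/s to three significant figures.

5.52 m³/s

A = (b + z·y)·y = (5.03 + 1.5×0.45)×0.45 = 2.567 m²
P = b + 2y√(1+z²) = 5.03 + 2×0.45×√(1+1.5²) = 6.652 m
R = A/P = 2.567/6.652 = 0.3859 m
Q = (1/n)·A·R^(2/3)·S^(1/2) = (1/0.015) × 2.567 × 0.3859^(2/3) × 0.0037^(1/2) = 5.518 m³/s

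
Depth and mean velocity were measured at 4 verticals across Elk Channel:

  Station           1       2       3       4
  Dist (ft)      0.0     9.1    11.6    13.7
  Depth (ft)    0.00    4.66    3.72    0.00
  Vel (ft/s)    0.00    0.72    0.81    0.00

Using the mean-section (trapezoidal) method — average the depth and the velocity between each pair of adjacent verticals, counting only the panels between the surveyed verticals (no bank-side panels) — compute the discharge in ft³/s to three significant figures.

17.2 ft³/s

Panel 1-2: Δb = 9.1 ft, d̄ = (0.00+4.66)/2 = 2.33, v̄ = (0.00+0.72)/2 = 0.36 → q = 9.1×2.33×0.36 = 7.633 ft³/s
Panel 2-3: Δb = 2.5 ft, d̄ = (4.66+3.72)/2 = 4.19, v̄ = (0.72+0.81)/2 = 0.765 → q = 2.5×4.19×0.765 = 8.013 ft³/s
Panel 3-4: Δb = 2.1 ft, d̄ = (3.72+0.00)/2 = 1.86, v̄ = (0.81+0.00)/2 = 0.405 → q = 2.1×1.86×0.405 = 1.582 ft³/s
Q = Σ q = 17.23 ft³/s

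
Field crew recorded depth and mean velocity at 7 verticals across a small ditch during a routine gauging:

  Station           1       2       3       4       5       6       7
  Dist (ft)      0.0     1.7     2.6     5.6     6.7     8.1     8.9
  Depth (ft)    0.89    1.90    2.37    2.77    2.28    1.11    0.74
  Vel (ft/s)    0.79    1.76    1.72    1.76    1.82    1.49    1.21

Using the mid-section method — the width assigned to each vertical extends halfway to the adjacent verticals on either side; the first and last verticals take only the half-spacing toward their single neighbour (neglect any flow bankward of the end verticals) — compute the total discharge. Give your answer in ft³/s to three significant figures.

30.3 ft³/s

w_1 = (1.7 − 0.0)/2 = 0.85 ft; q_1 = 0.79 × 0.89 × 0.85 = 0.5976 ft³/s
w_2 = (2.6 − 0.0)/2 = 1.3 ft; q_2 = 1.76 × 1.90 × 1.3 = 4.347 ft³/s
w_3 = (5.6 − 1.7)/2 = 1.95 ft; q_3 = 1.72 × 2.37 × 1.95 = 7.949 ft³/s
w_4 = (6.7 − 2.6)/2 = 2.05 ft; q_4 = 1.76 × 2.77 × 2.05 = 9.994 ft³/s
w_5 = (8.1 − 5.6)/2 = 1.25 ft; q_5 = 1.82 × 2.28 × 1.25 = 5.187 ft³/s
w_6 = (8.9 − 6.7)/2 = 1.1 ft; q_6 = 1.49 × 1.11 × 1.1 = 1.819 ft³/s
w_7 = (8.9 − 8.1)/2 = 0.4 ft; q_7 = 1.21 × 0.74 × 0.4 = 0.3582 ft³/s
Q = Σ qᵢ = 30.25 ft³/s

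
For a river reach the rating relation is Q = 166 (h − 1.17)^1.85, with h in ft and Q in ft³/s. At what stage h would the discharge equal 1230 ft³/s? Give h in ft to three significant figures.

4.12 ft

h − h₀ = (Q/C)^(1/b) = (1230/166)^(1/1.85) = 2.952 ft
h = 1.17 + 2.952 = 4.122 ft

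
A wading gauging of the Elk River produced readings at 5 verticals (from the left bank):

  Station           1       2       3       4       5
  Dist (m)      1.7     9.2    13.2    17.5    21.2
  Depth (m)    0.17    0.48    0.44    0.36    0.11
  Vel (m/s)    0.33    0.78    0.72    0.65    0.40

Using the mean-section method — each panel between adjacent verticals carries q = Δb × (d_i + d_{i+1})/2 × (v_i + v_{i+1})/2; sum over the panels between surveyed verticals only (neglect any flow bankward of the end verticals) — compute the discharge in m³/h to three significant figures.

15700 m³/h

Panel 1-2: Δb = 7.5 m, d̄ = (0.17+0.48)/2 = 0.325, v̄ = (0.33+0.78)/2 = 0.555 → q = 7.5×0.325×0.555 = 1.353 m³/s
Panel 2-3: Δb = 4 m, d̄ = (0.48+0.44)/2 = 0.46, v̄ = (0.78+0.72)/2 = 0.75 → q = 4×0.46×0.75 = 1.380 m³/s
Panel 3-4: Δb = 4.3 m, d̄ = (0.44+0.36)/2 = 0.4, v̄ = (0.72+0.65)/2 = 0.685 → q = 4.3×0.4×0.685 = 1.178 m³/s
Panel 4-5: Δb = 3.7 m, d̄ = (0.36+0.11)/2 = 0.235, v̄ = (0.65+0.40)/2 = 0.525 → q = 3.7×0.235×0.525 = 0.4565 m³/s
Q = Σ q = 4.368 m³/s
= 4.368 × 3600 = 15720 m³/h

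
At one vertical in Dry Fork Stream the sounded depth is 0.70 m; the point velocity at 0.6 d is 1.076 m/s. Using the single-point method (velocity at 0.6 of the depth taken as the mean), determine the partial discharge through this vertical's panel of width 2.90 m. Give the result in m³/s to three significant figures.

2.18 m³/s

v̄ = v₀.₆ = 1.076 m/s
q = v̄ × d × w = 1.076 × 0.70 × 2.90 = 2.184 m³/s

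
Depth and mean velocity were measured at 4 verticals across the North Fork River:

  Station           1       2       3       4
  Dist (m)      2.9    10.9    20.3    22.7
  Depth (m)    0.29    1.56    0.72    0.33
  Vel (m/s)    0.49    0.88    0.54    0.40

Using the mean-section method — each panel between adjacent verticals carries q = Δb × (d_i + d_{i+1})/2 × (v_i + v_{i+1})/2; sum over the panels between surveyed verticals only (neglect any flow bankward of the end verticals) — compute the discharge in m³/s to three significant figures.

Panel 1-2: Δb = 8 m, d̄ = (0.29+1.56)/2 = 0.925, v̄ = (0.49+0.88)/2 = 0.685 → q = 8×0.925×0.685 = 5.069 m³/s
Panel 2-3: Δb = 9.4 m, d̄ = (1.56+0.72)/2 = 1.14, v̄ = (0.88+0.54)/2 = 0.71 → q = 9.4×1.14×0.71 = 7.608 m³/s
Panel 3-4: Δb = 2.4 m, d̄ = (0.72+0.33)/2 = 0.525, v̄ = (0.54+0.40)/2 = 0.47 → q = 2.4×0.525×0.47 = 0.5922 m³/s
Q = Σ q = 13.27 m³/s

13.3 m³/s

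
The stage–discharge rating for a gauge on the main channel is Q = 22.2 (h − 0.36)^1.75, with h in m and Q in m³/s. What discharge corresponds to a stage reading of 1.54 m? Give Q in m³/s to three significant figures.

Q = 22.2 × (1.54 − 0.36)^1.75 = 22.2 × 1.18^1.75 = 29.66 m³/s

29.7 m³/s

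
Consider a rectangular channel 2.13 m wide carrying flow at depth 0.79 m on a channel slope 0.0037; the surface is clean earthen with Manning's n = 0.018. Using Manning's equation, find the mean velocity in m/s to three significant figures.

A = b·y = 2.13 × 0.79 = 1.683 m²
P = b + 2y = 2.13 + 2×0.79 = 3.710 m
R = A/P = 1.683/3.710 = 0.4536 m
Q = (1/n)·A·R^(2/3)·S^(1/2) = (1/0.018) × 1.683 × 0.4536^(2/3) × 0.0037^(1/2) = 3.357 m³/s
V = Q/A = 3.357/1.683 = 1.995 m/s

1.99 m/s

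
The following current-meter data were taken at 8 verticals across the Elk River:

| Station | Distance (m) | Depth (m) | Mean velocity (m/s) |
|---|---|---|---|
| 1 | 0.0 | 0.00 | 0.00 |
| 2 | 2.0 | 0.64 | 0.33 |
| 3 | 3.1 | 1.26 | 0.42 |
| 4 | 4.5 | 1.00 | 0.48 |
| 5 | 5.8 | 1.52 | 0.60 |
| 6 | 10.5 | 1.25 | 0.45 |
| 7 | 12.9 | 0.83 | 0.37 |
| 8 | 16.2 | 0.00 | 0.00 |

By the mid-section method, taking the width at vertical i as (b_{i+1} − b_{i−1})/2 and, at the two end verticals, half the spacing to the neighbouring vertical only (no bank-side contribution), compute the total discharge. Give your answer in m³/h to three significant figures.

26100 m³/h

w_2 = (3.1 − 0.0)/2 = 1.55 m; q_2 = 0.33 × 0.64 × 1.55 = 0.3274 m³/s
w_3 = (4.5 − 2.0)/2 = 1.25 m; q_3 = 0.42 × 1.26 × 1.25 = 0.6615 m³/s
w_4 = (5.8 − 3.1)/2 = 1.35 m; q_4 = 0.48 × 1.00 × 1.35 = 0.6480 m³/s
w_5 = (10.5 − 4.5)/2 = 3 m; q_5 = 0.60 × 1.52 × 3 = 2.736 m³/s
w_6 = (12.9 − 5.8)/2 = 3.55 m; q_6 = 0.45 × 1.25 × 3.55 = 1.997 m³/s
w_7 = (16.2 − 10.5)/2 = 2.85 m; q_7 = 0.37 × 0.83 × 2.85 = 0.8752 m³/s
Stations 1, 8 contribute zero (depth or velocity is 0).
Q = Σ qᵢ = 7.245 m³/s
= 7.245 × 3600 = 26080 m³/h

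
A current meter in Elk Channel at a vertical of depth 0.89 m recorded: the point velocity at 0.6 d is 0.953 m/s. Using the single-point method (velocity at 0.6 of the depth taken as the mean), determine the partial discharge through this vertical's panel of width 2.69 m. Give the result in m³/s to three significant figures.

v̄ = v₀.₆ = 0.953 m/s
q = v̄ × d × w = 0.9530 × 0.89 × 2.69 = 2.282 m³/s

2.28 m³/s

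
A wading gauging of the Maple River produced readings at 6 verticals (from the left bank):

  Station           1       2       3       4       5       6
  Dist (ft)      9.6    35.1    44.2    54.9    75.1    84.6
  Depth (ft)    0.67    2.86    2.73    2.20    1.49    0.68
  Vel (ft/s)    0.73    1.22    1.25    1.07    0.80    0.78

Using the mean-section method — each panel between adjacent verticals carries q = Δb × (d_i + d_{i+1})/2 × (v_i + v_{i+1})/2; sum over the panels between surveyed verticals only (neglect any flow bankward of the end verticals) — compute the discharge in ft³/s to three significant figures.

Panel 1-2: Δb = 25.5 ft, d̄ = (0.67+2.86)/2 = 1.765, v̄ = (0.73+1.22)/2 = 0.975 → q = 25.5×1.765×0.975 = 43.88 ft³/s
Panel 2-3: Δb = 9.1 ft, d̄ = (2.86+2.73)/2 = 2.795, v̄ = (1.22+1.25)/2 = 1.235 → q = 9.1×2.795×1.235 = 31.41 ft³/s
Panel 3-4: Δb = 10.7 ft, d̄ = (2.73+2.20)/2 = 2.465, v̄ = (1.25+1.07)/2 = 1.16 → q = 10.7×2.465×1.16 = 30.60 ft³/s
Panel 4-5: Δb = 20.2 ft, d̄ = (2.20+1.49)/2 = 1.845, v̄ = (1.07+0.80)/2 = 0.935 → q = 20.2×1.845×0.935 = 34.85 ft³/s
Panel 5-6: Δb = 9.5 ft, d̄ = (1.49+0.68)/2 = 1.085, v̄ = (0.80+0.78)/2 = 0.79 → q = 9.5×1.085×0.79 = 8.143 ft³/s
Q = Σ q = 148.9 ft³/s

149 ft³/s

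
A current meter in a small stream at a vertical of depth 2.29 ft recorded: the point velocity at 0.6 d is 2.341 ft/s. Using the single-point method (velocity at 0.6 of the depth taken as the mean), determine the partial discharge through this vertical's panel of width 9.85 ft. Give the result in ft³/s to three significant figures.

v̄ = v₀.₆ = 2.341 ft/s
q = v̄ × d × w = 2.341 × 2.29 × 9.85 = 52.80 ft³/s

52.8 ft³/s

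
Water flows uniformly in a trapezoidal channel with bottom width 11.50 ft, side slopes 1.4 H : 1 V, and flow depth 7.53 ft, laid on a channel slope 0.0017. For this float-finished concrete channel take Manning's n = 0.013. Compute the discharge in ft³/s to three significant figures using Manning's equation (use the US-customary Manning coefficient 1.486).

A = (b + z·y)·y = (11.50 + 1.4×7.53)×7.53 = 166.0 ft²
P = b + 2y√(1+z²) = 11.50 + 2×7.53×√(1+1.4²) = 37.41 ft
R = A/P = 166.0/37.41 = 4.437 ft
Q = (1.486/n)·A·R^(2/3)·S^(1/2) = (1.486/0.013) × 166.0 × 4.437^(2/3) × 0.0017^(1/2) = 2112 ft³/s

2110 ft³/s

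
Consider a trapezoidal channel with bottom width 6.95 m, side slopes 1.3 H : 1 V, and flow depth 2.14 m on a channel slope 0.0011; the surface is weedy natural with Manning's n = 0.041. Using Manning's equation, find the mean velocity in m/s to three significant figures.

1.06 m/s

A = (b + z·y)·y = (6.95 + 1.3×2.14)×2.14 = 20.83 m²
P = b + 2y√(1+z²) = 6.95 + 2×2.14×√(1+1.3²) = 13.97 m
R = A/P = 20.83/13.97 = 1.491 m
Q = (1/n)·A·R^(2/3)·S^(1/2) = (1/0.041) × 20.83 × 1.491^(2/3) × 0.0011^(1/2) = 21.99 m³/s
V = Q/A = 21.99/20.83 = 1.056 m/s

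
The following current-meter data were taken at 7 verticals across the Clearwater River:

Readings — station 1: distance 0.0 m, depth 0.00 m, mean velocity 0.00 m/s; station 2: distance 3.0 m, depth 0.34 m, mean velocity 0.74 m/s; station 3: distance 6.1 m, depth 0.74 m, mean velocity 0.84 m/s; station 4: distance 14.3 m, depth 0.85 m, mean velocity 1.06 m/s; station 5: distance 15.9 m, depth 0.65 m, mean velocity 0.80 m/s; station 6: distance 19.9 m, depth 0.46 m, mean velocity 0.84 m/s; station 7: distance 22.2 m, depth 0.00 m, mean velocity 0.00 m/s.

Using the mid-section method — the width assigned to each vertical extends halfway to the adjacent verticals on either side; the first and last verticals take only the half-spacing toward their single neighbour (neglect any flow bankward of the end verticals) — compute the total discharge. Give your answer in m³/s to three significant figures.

w_2 = (6.1 − 0.0)/2 = 3.05 m; q_2 = 0.74 × 0.34 × 3.05 = 0.7674 m³/s
w_3 = (14.3 − 3.0)/2 = 5.65 m; q_3 = 0.84 × 0.74 × 5.65 = 3.512 m³/s
w_4 = (15.9 − 6.1)/2 = 4.9 m; q_4 = 1.06 × 0.85 × 4.9 = 4.415 m³/s
w_5 = (19.9 − 14.3)/2 = 2.8 m; q_5 = 0.80 × 0.65 × 2.8 = 1.456 m³/s
w_6 = (22.2 − 15.9)/2 = 3.15 m; q_6 = 0.84 × 0.46 × 3.15 = 1.217 m³/s
Stations 1, 7 contribute zero (depth or velocity is 0).
Q = Σ qᵢ = 11.37 m³/s

11.4 m³/s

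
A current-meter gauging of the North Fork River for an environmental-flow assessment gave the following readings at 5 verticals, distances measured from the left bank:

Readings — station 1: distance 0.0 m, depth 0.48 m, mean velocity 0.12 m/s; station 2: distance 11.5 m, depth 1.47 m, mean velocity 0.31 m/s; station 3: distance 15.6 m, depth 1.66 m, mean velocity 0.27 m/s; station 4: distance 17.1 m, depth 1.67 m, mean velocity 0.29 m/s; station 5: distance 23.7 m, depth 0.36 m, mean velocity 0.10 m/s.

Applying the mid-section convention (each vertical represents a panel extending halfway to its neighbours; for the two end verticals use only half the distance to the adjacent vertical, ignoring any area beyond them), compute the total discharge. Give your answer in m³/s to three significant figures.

7.22 m³/s

w_1 = (11.5 − 0.0)/2 = 5.75 m; q_1 = 0.12 × 0.48 × 5.75 = 0.3312 m³/s
w_2 = (15.6 − 0.0)/2 = 7.8 m; q_2 = 0.31 × 1.47 × 7.8 = 3.554 m³/s
w_3 = (17.1 − 11.5)/2 = 2.8 m; q_3 = 0.27 × 1.66 × 2.8 = 1.255 m³/s
w_4 = (23.7 − 15.6)/2 = 4.05 m; q_4 = 0.29 × 1.67 × 4.05 = 1.961 m³/s
w_5 = (23.7 − 17.1)/2 = 3.3 m; q_5 = 0.10 × 0.36 × 3.3 = 0.1188 m³/s
Q = Σ qᵢ = 7.221 m³/s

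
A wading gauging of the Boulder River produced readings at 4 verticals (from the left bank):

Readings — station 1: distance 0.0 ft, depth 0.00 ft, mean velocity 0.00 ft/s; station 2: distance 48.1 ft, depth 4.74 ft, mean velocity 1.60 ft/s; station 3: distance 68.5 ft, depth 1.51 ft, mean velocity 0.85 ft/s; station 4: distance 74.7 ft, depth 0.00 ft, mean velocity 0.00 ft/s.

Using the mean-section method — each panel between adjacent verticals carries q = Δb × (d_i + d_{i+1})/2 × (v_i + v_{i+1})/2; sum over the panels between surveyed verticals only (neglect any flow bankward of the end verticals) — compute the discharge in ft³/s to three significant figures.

Panel 1-2: Δb = 48.1 ft, d̄ = (0.00+4.74)/2 = 2.37, v̄ = (0.00+1.60)/2 = 0.8 → q = 48.1×2.37×0.8 = 91.20 ft³/s
Panel 2-3: Δb = 20.4 ft, d̄ = (4.74+1.51)/2 = 3.125, v̄ = (1.60+0.85)/2 = 1.225 → q = 20.4×3.125×1.225 = 78.09 ft³/s
Panel 3-4: Δb = 6.2 ft, d̄ = (1.51+0.00)/2 = 0.755, v̄ = (0.85+0.00)/2 = 0.425 → q = 6.2×0.755×0.425 = 1.989 ft³/s
Q = Σ q = 171.3 ft³/s

171 ft³/s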